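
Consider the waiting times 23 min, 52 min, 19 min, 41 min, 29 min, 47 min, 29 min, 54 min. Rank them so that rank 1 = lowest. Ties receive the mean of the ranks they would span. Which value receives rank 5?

41

Sorted (ascending): 19, 23, 29, 29, 41, 47, 52, 54
The 2 values of 29 occupy positions 3–4 → average rank (3+4)/2 = 3.5.
Rank 5 → value 41.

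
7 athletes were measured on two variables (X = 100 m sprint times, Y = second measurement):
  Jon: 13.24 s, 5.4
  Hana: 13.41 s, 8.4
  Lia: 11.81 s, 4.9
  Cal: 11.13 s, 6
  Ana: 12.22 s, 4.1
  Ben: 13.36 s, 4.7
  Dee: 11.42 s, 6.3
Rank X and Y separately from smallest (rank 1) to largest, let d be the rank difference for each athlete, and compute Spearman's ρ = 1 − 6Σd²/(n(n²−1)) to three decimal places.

Ranks of variable 1: 5, 7, 3, 1, 4, 6, 2
Ranks of variable 2: 4, 7, 3, 5, 1, 2, 6
d = r₁ − r₂: 1, 0, 0, -4, 3, 4, -4
d²: 1, 0, 0, 16, 9, 16, 16; Σd² = 58
ρ = 1 − 6·58/(7·48) = 1 − 348/336 = -0.036

-0.036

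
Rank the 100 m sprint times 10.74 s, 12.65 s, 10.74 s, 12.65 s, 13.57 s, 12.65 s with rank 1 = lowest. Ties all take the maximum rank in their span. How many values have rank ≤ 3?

2

Sorted (ascending): 10.74, 10.74, 12.65, 12.65, 12.65, 13.57
The 2 values of 10.74 occupy positions 1–2 → each gets rank 2.
The 3 values of 12.65 occupy positions 3–5 → each gets rank 5.
Ranks ≤ 3: {2, 2} → 2 values.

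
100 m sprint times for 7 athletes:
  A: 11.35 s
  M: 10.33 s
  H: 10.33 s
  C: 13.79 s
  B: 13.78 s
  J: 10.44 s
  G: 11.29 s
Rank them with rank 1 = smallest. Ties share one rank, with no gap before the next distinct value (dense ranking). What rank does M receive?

1

Sorted (ascending): 10.33, 10.33, 10.44, 11.29, 11.35, 13.78, 13.79
The 2 values of 10.33 share dense rank 1.
Remaining distinct values take the next consecutive integers.
M has value 10.33 s → rank 1.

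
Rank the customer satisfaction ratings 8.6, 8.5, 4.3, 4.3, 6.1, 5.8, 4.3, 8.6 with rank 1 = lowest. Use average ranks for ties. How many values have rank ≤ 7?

6

Sorted (ascending): 4.3, 4.3, 4.3, 5.8, 6.1, 8.5, 8.6, 8.6
The 3 values of 4.3 occupy positions 1–3 → average rank 2.
The 2 values of 8.6 occupy positions 7–8 → average rank (7+8)/2 = 7.5.
Ranks ≤ 7: {2, 2, 2, 4, 5, 6} → 6 values.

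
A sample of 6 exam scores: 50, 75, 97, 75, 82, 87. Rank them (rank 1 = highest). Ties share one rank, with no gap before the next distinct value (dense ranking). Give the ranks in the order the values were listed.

5, 4, 1, 4, 3, 2

Sorted (descending): 97, 87, 82, 75, 75, 50
The 2 values of 75 share dense rank 4.
Remaining distinct values take the next consecutive integers.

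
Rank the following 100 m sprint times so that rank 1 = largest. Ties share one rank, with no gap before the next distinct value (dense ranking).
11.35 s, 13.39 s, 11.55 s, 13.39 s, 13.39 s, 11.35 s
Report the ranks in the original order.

Sorted (descending): 13.39, 13.39, 13.39, 11.55, 11.35, 11.35
The 3 values of 13.39 share dense rank 1.
The 2 values of 11.35 share dense rank 3.
Remaining distinct values take the next consecutive integers.

3, 1, 2, 1, 1, 3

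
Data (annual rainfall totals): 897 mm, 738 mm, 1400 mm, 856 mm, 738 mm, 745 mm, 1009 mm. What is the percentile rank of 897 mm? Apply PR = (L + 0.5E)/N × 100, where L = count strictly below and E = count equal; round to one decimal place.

N = 7.
Strictly below 897: 4. Equal to 897: 1.
PR = (4 + 0.5·1)/7 × 100 = 64.3

64.3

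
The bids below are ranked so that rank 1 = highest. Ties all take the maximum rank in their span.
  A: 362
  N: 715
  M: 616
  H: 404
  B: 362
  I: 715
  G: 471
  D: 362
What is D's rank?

8

Sorted (descending): 715, 715, 616, 471, 404, 362, 362, 362
The 2 values of 715 occupy positions 1–2 → each gets rank 2.
The 3 values of 362 occupy positions 6–8 → each gets rank 8.
D has value 362 → rank 8.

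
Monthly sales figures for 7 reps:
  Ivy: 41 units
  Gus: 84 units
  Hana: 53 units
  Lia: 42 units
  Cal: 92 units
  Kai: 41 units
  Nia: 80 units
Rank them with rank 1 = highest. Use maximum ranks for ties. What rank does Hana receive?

4

Sorted (descending): 92, 84, 80, 53, 42, 41, 41
The 2 values of 41 occupy positions 6–7 → each gets rank 7.
Hana has value 53 units → rank 4.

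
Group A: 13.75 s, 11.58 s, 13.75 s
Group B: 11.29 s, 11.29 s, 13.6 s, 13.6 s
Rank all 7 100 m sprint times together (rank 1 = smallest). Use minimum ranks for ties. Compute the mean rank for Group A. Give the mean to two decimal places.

Sorted (ascending): 11.29, 11.29, 11.58, 13.6, 13.6, 13.75, 13.75
The 2 values of 11.29 occupy positions 1–2 → each gets rank 1.
The 2 values of 13.6 occupy positions 4–5 → each gets rank 4.
The 2 values of 13.75 occupy positions 6–7 → each gets rank 6.
Group A values → pooled ranks: 13.75→6, 11.58→3, 13.75→6
Mean rank = (6 + 3 + 6) / 3 = 5.00

5.00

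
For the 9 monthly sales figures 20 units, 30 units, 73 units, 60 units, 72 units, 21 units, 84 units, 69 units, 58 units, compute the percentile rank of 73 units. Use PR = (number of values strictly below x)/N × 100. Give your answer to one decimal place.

N = 9.
Strictly below 73: 7. Equal to 73: 1.
PR = 7/9 × 100 = 77.8

77.8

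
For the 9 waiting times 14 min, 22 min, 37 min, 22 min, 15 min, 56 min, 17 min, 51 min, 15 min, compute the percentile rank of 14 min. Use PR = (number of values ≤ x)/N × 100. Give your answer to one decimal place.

11.1

N = 9.
Strictly below 14: 0. Equal to 14: 1.
PR = 1/9 × 100 = 11.1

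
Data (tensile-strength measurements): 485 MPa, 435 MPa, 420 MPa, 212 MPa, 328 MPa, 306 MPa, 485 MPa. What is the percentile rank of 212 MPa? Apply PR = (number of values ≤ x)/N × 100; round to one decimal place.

N = 7.
Strictly below 212: 0. Equal to 212: 1.
PR = 1/7 × 100 = 14.3

14.3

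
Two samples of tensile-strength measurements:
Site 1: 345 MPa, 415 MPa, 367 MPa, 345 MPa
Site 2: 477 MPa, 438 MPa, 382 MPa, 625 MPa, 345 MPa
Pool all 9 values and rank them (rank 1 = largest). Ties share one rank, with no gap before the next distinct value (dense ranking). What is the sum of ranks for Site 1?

Sorted (descending): 625, 477, 438, 415, 382, 367, 345, 345, 345
The 3 values of 345 share dense rank 7.
Remaining distinct values take the next consecutive integers.
Site 1 values → pooled ranks: 345→7, 415→4, 367→6, 345→7
Rank sum = 7 + 4 + 6 + 7 = 24

24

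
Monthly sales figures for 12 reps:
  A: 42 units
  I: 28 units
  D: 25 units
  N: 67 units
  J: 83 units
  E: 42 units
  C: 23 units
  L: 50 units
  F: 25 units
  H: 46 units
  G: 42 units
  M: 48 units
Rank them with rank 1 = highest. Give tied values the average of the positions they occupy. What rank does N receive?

2

Sorted (descending): 83, 67, 50, 48, 46, 42, 42, 42, 28, 25, 25, 23
The 3 values of 42 occupy positions 6–8 → average rank 7.
The 2 values of 25 occupy positions 10–11 → average rank (10+11)/2 = 10.5.
N has value 67 units → rank 2.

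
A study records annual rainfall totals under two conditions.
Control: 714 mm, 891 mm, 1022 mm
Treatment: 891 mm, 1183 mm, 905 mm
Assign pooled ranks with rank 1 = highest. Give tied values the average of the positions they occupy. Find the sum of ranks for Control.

Sorted (descending): 1183, 1022, 905, 891, 891, 714
The 2 values of 891 occupy positions 4–5 → average rank (4+5)/2 = 4.5.
Control values → pooled ranks: 714→6, 891→4.5, 1022→2
Rank sum = 6 + 4.5 + 2 = 12.5

12.5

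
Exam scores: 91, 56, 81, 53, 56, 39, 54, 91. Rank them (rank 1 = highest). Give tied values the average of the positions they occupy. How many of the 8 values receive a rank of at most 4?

Sorted (descending): 91, 91, 81, 56, 56, 54, 53, 39
The 2 values of 91 occupy positions 1–2 → average rank (1+2)/2 = 1.5.
The 2 values of 56 occupy positions 4–5 → average rank (4+5)/2 = 4.5.
Ranks ≤ 4: {1.5, 1.5, 3} → 3 values.

3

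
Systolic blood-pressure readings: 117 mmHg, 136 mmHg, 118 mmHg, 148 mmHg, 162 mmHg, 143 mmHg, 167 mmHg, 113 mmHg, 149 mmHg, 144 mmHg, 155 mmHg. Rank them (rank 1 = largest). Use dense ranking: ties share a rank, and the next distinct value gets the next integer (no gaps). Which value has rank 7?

143

Sorted (descending): 167, 162, 155, 149, 148, 144, 143, 136, 118, 117, 113
No ties — each value takes its position as its rank.
Rank 7 → value 143.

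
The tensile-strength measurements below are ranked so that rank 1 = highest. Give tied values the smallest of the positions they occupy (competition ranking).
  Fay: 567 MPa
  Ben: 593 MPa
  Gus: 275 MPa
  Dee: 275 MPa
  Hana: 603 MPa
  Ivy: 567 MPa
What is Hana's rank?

1

Sorted (descending): 603, 593, 567, 567, 275, 275
The 2 values of 567 occupy positions 3–4 → each gets rank 3.
The 2 values of 275 occupy positions 5–6 → each gets rank 5.
Hana has value 603 MPa → rank 1.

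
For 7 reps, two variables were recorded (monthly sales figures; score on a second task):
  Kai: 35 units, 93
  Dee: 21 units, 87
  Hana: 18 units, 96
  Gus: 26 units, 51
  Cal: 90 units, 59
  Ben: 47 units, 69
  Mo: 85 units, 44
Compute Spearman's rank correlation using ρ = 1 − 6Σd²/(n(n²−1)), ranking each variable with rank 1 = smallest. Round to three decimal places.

-0.643

Ranks of variable 1: 4, 2, 1, 3, 7, 5, 6
Ranks of variable 2: 6, 5, 7, 2, 3, 4, 1
d = r₁ − r₂: -2, -3, -6, 1, 4, 1, 5
d²: 4, 9, 36, 1, 16, 1, 25; Σd² = 92
ρ = 1 − 6·92/(7·48) = 1 − 552/336 = -0.643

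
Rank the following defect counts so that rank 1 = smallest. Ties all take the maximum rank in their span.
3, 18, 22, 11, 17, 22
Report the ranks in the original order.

1, 4, 6, 2, 3, 6

Sorted (ascending): 3, 11, 17, 18, 22, 22
The 2 values of 22 occupy positions 5–6 → each gets rank 6.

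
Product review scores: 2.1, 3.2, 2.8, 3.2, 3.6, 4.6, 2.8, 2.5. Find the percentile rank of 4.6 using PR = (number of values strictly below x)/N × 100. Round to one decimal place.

87.5

N = 8.
Strictly below 4.6: 7. Equal to 4.6: 1.
PR = 7/8 × 100 = 87.5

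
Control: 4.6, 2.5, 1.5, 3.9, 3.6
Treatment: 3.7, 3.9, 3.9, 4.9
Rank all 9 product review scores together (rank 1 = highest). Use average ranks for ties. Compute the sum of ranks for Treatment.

15

Sorted (descending): 4.9, 4.6, 3.9, 3.9, 3.9, 3.7, 3.6, 2.5, 1.5
The 3 values of 3.9 occupy positions 3–5 → average rank 4.
Treatment values → pooled ranks: 3.7→6, 3.9→4, 3.9→4, 4.9→1
Rank sum = 6 + 4 + 4 + 1 = 15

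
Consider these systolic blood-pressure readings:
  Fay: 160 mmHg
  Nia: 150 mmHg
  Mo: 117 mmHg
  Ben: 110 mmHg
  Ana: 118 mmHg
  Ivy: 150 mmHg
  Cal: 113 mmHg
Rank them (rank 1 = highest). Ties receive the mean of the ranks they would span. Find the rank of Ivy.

2.5

Sorted (descending): 160, 150, 150, 118, 117, 113, 110
The 2 values of 150 occupy positions 2–3 → average rank (2+3)/2 = 2.5.
Ivy has value 150 mmHg → rank 2.5.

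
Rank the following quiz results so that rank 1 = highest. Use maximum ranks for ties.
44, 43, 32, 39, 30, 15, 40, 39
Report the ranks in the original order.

Sorted (descending): 44, 43, 40, 39, 39, 32, 30, 15
The 2 values of 39 occupy positions 4–5 → each gets rank 5.

1, 2, 6, 5, 7, 8, 3, 5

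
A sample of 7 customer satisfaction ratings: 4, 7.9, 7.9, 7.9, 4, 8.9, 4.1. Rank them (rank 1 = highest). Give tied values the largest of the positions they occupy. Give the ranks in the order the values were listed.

7, 4, 4, 4, 7, 1, 5

Sorted (descending): 8.9, 7.9, 7.9, 7.9, 4.1, 4, 4
The 3 values of 7.9 occupy positions 2–4 → each gets rank 4.
The 2 values of 4 occupy positions 6–7 → each gets rank 7.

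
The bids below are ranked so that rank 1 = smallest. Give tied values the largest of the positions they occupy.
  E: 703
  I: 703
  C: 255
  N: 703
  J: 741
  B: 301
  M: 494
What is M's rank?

Sorted (ascending): 255, 301, 494, 703, 703, 703, 741
The 3 values of 703 occupy positions 4–6 → each gets rank 6.
M has value 494 → rank 3.

3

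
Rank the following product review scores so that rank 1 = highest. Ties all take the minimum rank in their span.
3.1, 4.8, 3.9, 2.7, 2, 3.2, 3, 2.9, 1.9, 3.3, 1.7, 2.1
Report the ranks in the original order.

5, 1, 2, 8, 10, 4, 6, 7, 11, 3, 12, 9

Sorted (descending): 4.8, 3.9, 3.3, 3.2, 3.1, 3, 2.9, 2.7, 2.1, 2, 1.9, 1.7
No ties — each value takes its position as its rank.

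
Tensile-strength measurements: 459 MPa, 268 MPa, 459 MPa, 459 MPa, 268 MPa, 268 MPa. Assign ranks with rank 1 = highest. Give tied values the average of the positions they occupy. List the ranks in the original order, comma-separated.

2, 5, 2, 2, 5, 5

Sorted (descending): 459, 459, 459, 268, 268, 268
The 3 values of 459 occupy positions 1–3 → average rank 2.
The 3 values of 268 occupy positions 4–6 → average rank 5.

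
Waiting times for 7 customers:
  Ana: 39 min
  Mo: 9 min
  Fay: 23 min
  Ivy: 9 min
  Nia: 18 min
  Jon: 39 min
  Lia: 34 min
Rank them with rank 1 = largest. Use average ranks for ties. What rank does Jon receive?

Sorted (descending): 39, 39, 34, 23, 18, 9, 9
The 2 values of 39 occupy positions 1–2 → average rank (1+2)/2 = 1.5.
The 2 values of 9 occupy positions 6–7 → average rank (6+7)/2 = 6.5.
Jon has value 39 min → rank 1.5.

1.5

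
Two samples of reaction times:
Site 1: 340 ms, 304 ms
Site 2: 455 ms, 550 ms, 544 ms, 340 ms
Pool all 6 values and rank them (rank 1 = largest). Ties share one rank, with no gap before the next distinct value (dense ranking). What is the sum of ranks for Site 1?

9

Sorted (descending): 550, 544, 455, 340, 340, 304
The 2 values of 340 share dense rank 4.
Remaining distinct values take the next consecutive integers.
Site 1 values → pooled ranks: 340→4, 304→5
Rank sum = 4 + 5 = 9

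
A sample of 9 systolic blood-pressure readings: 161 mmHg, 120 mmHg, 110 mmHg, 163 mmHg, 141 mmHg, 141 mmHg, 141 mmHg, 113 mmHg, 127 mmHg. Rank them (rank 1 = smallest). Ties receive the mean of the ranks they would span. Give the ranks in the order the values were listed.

8, 3, 1, 9, 6, 6, 6, 2, 4

Sorted (ascending): 110, 113, 120, 127, 141, 141, 141, 161, 163
The 3 values of 141 occupy positions 5–7 → average rank 6.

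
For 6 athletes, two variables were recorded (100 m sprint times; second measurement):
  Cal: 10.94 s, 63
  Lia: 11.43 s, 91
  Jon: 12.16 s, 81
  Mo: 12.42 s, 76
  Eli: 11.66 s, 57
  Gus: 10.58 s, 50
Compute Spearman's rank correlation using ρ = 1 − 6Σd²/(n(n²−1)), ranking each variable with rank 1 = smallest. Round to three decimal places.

0.486

Ranks of variable 1: 2, 3, 5, 6, 4, 1
Ranks of variable 2: 3, 6, 5, 4, 2, 1
d = r₁ − r₂: -1, -3, 0, 2, 2, 0
d²: 1, 9, 0, 4, 4, 0; Σd² = 18
ρ = 1 − 6·18/(6·35) = 1 − 108/210 = 0.486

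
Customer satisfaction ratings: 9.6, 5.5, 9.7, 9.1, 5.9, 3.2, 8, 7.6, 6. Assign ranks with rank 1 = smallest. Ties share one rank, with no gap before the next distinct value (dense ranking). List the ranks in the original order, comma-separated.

Sorted (ascending): 3.2, 5.5, 5.9, 6, 7.6, 8, 9.1, 9.6, 9.7
No ties — each value takes its position as its rank.

8, 2, 9, 7, 3, 1, 6, 5, 4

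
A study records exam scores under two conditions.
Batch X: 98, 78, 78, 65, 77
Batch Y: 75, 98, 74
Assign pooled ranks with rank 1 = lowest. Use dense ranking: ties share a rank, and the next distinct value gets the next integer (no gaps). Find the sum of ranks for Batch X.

Sorted (ascending): 65, 74, 75, 77, 78, 78, 98, 98
The 2 values of 78 share dense rank 5.
The 2 values of 98 share dense rank 6.
Remaining distinct values take the next consecutive integers.
Batch X values → pooled ranks: 98→6, 78→5, 78→5, 65→1, 77→4
Rank sum = 6 + 5 + 5 + 1 + 4 = 21

21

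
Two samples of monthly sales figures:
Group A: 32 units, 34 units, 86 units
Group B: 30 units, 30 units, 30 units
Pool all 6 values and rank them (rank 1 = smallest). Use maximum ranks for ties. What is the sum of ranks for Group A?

Sorted (ascending): 30, 30, 30, 32, 34, 86
The 3 values of 30 occupy positions 1–3 → each gets rank 3.
Group A values → pooled ranks: 32→4, 34→5, 86→6
Rank sum = 4 + 5 + 6 = 15

15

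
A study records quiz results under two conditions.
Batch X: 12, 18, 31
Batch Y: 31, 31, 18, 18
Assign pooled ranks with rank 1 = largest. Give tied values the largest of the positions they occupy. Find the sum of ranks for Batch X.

16

Sorted (descending): 31, 31, 31, 18, 18, 18, 12
The 3 values of 31 occupy positions 1–3 → each gets rank 3.
The 3 values of 18 occupy positions 4–6 → each gets rank 6.
Batch X values → pooled ranks: 12→7, 18→6, 31→3
Rank sum = 7 + 6 + 3 = 16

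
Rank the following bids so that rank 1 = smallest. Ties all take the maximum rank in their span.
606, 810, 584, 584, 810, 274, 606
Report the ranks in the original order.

5, 7, 3, 3, 7, 1, 5

Sorted (ascending): 274, 584, 584, 606, 606, 810, 810
The 2 values of 584 occupy positions 2–3 → each gets rank 3.
The 2 values of 606 occupy positions 4–5 → each gets rank 5.
The 2 values of 810 occupy positions 6–7 → each gets rank 7.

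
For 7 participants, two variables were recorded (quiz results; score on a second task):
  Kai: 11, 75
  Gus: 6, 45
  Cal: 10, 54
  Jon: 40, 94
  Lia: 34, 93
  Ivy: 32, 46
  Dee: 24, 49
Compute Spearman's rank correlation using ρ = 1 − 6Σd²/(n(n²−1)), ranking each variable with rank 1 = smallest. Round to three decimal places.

Ranks of variable 1: 3, 1, 2, 7, 6, 5, 4
Ranks of variable 2: 5, 1, 4, 7, 6, 2, 3
d = r₁ − r₂: -2, 0, -2, 0, 0, 3, 1
d²: 4, 0, 4, 0, 0, 9, 1; Σd² = 18
ρ = 1 − 6·18/(7·48) = 1 − 108/336 = 0.679

0.679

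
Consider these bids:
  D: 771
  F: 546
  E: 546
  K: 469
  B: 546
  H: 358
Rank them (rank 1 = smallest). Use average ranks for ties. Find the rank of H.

Sorted (ascending): 358, 469, 546, 546, 546, 771
The 3 values of 546 occupy positions 3–5 → average rank 4.
H has value 358 → rank 1.

1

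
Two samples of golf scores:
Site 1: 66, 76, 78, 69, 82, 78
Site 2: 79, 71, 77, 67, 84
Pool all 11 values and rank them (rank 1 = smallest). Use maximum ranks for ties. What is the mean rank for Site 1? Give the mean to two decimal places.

Sorted (ascending): 66, 67, 69, 71, 76, 77, 78, 78, 79, 82, 84
The 2 values of 78 occupy positions 7–8 → each gets rank 8.
Site 1 values → pooled ranks: 66→1, 76→5, 78→8, 69→3, 82→10, 78→8
Mean rank = (1 + 5 + 8 + 3 + 10 + 8) / 6 = 5.83

5.83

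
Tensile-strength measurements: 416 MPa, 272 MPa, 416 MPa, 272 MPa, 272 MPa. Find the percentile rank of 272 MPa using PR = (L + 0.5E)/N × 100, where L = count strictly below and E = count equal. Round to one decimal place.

N = 5.
Strictly below 272: 0. Equal to 272: 3.
PR = (0 + 0.5·3)/5 × 100 = 30.0

30.0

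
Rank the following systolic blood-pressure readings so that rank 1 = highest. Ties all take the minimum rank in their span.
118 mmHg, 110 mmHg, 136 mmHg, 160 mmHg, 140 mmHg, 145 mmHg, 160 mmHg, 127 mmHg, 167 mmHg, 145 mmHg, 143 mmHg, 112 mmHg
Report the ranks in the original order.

Sorted (descending): 167, 160, 160, 145, 145, 143, 140, 136, 127, 118, 112, 110
The 2 values of 160 occupy positions 2–3 → each gets rank 2.
The 2 values of 145 occupy positions 4–5 → each gets rank 4.

10, 12, 8, 2, 7, 4, 2, 9, 1, 4, 6, 11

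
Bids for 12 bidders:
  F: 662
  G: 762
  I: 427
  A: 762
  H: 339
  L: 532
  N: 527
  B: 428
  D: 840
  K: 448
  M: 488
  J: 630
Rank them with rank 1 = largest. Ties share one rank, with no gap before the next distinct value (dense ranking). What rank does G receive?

2

Sorted (descending): 840, 762, 762, 662, 630, 532, 527, 488, 448, 428, 427, 339
The 2 values of 762 share dense rank 2.
Remaining distinct values take the next consecutive integers.
G has value 762 → rank 2.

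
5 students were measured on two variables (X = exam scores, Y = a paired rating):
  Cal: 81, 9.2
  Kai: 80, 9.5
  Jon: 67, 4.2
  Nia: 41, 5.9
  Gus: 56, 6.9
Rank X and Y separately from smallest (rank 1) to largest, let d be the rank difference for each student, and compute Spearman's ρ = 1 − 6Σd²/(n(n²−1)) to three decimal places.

0.600

Ranks of variable 1: 5, 4, 3, 1, 2
Ranks of variable 2: 4, 5, 1, 2, 3
d = r₁ − r₂: 1, -1, 2, -1, -1
d²: 1, 1, 4, 1, 1; Σd² = 8
ρ = 1 − 6·8/(5·24) = 1 − 48/120 = 0.600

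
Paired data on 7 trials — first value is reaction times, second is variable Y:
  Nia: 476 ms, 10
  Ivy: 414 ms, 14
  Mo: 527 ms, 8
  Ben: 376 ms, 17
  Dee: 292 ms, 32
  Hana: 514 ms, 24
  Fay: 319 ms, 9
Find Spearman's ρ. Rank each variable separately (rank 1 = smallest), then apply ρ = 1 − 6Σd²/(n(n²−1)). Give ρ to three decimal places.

Ranks of variable 1: 5, 4, 7, 3, 1, 6, 2
Ranks of variable 2: 3, 4, 1, 5, 7, 6, 2
d = r₁ − r₂: 2, 0, 6, -2, -6, 0, 0
d²: 4, 0, 36, 4, 36, 0, 0; Σd² = 80
ρ = 1 − 6·80/(7·48) = 1 − 480/336 = -0.429

-0.429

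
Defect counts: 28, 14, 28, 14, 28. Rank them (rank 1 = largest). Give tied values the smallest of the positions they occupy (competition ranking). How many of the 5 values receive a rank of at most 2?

3

Sorted (descending): 28, 28, 28, 14, 14
The 3 values of 28 occupy positions 1–3 → each gets rank 1.
The 2 values of 14 occupy positions 4–5 → each gets rank 4.
Ranks ≤ 2: {1, 1, 1} → 3 values.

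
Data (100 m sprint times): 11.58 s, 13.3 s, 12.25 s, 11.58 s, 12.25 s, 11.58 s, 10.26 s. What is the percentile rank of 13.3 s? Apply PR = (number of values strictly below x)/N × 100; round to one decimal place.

N = 7.
Strictly below 13.3: 6. Equal to 13.3: 1.
PR = 6/7 × 100 = 85.7

85.7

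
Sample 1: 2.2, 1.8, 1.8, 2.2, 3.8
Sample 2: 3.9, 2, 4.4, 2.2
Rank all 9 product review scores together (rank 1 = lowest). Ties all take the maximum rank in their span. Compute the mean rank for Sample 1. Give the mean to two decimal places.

Sorted (ascending): 1.8, 1.8, 2, 2.2, 2.2, 2.2, 3.8, 3.9, 4.4
The 2 values of 1.8 occupy positions 1–2 → each gets rank 2.
The 3 values of 2.2 occupy positions 4–6 → each gets rank 6.
Sample 1 values → pooled ranks: 2.2→6, 1.8→2, 1.8→2, 2.2→6, 3.8→7
Mean rank = (6 + 2 + 2 + 6 + 7) / 5 = 4.60

4.60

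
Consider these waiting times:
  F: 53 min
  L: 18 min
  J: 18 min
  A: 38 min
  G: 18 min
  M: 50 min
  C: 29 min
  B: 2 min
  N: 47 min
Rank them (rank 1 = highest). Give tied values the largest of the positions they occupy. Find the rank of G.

8

Sorted (descending): 53, 50, 47, 38, 29, 18, 18, 18, 2
The 3 values of 18 occupy positions 6–8 → each gets rank 8.
G has value 18 min → rank 8.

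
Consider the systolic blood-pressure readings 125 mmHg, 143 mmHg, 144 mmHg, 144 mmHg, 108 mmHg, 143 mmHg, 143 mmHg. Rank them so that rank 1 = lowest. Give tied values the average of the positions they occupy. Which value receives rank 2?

125

Sorted (ascending): 108, 125, 143, 143, 143, 144, 144
The 3 values of 143 occupy positions 3–5 → average rank 4.
The 2 values of 144 occupy positions 6–7 → average rank (6+7)/2 = 6.5.
Rank 2 → value 125.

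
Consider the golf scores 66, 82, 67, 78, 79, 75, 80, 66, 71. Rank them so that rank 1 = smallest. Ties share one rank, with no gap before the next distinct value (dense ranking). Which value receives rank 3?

Sorted (ascending): 66, 66, 67, 71, 75, 78, 79, 80, 82
The 2 values of 66 share dense rank 1.
Remaining distinct values take the next consecutive integers.
Rank 3 → value 71.

71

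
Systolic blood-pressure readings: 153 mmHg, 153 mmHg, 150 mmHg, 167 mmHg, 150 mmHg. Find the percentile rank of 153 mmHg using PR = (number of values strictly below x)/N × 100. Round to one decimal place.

40.0

N = 5.
Strictly below 153: 2. Equal to 153: 2.
PR = 2/5 × 100 = 40.0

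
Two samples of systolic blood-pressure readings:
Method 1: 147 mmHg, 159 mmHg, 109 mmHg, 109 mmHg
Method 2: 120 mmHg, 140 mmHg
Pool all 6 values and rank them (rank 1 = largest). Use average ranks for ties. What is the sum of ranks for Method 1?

Sorted (descending): 159, 147, 140, 120, 109, 109
The 2 values of 109 occupy positions 5–6 → average rank (5+6)/2 = 5.5.
Method 1 values → pooled ranks: 147→2, 159→1, 109→5.5, 109→5.5
Rank sum = 2 + 1 + 5.5 + 5.5 = 14

14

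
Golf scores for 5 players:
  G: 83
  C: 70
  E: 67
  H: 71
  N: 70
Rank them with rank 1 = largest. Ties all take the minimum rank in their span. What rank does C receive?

Sorted (descending): 83, 71, 70, 70, 67
The 2 values of 70 occupy positions 3–4 → each gets rank 3.
C has value 70 → rank 3.

3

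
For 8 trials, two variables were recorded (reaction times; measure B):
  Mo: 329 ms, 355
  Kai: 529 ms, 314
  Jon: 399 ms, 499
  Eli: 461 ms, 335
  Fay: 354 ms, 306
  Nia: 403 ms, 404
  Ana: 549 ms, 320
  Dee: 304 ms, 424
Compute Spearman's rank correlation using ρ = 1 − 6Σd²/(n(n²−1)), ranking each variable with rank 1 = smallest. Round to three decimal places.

-0.429

Ranks of variable 1: 2, 7, 4, 6, 3, 5, 8, 1
Ranks of variable 2: 5, 2, 8, 4, 1, 6, 3, 7
d = r₁ − r₂: -3, 5, -4, 2, 2, -1, 5, -6
d²: 9, 25, 16, 4, 4, 1, 25, 36; Σd² = 120
ρ = 1 − 6·120/(8·63) = 1 − 720/504 = -0.429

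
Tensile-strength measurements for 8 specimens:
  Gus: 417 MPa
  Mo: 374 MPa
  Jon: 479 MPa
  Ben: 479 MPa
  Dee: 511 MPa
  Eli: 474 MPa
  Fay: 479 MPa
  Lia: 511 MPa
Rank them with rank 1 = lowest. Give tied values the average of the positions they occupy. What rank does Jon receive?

Sorted (ascending): 374, 417, 474, 479, 479, 479, 511, 511
The 3 values of 479 occupy positions 4–6 → average rank 5.
The 2 values of 511 occupy positions 7–8 → average rank (7+8)/2 = 7.5.
Jon has value 479 MPa → rank 5.

5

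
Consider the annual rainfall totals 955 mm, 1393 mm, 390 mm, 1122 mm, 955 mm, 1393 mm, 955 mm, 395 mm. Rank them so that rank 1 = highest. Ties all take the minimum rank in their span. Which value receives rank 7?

395

Sorted (descending): 1393, 1393, 1122, 955, 955, 955, 395, 390
The 2 values of 1393 occupy positions 1–2 → each gets rank 1.
The 3 values of 955 occupy positions 4–6 → each gets rank 4.
Rank 7 → value 395.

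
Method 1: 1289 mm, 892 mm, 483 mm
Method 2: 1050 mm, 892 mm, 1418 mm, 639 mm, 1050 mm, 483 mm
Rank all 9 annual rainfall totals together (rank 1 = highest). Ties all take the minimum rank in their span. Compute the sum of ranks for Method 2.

Sorted (descending): 1418, 1289, 1050, 1050, 892, 892, 639, 483, 483
The 2 values of 1050 occupy positions 3–4 → each gets rank 3.
The 2 values of 892 occupy positions 5–6 → each gets rank 5.
The 2 values of 483 occupy positions 8–9 → each gets rank 8.
Method 2 values → pooled ranks: 1050→3, 892→5, 1418→1, 639→7, 1050→3, 483→8
Rank sum = 3 + 5 + 1 + 7 + 3 + 8 = 27

27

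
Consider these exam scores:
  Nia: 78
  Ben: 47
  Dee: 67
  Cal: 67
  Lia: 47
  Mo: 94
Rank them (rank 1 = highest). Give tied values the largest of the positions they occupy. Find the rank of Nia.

2

Sorted (descending): 94, 78, 67, 67, 47, 47
The 2 values of 67 occupy positions 3–4 → each gets rank 4.
The 2 values of 47 occupy positions 5–6 → each gets rank 6.
Nia has value 78 → rank 2.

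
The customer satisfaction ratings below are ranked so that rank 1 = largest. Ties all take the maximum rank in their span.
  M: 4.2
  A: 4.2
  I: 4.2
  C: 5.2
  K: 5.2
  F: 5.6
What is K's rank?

3

Sorted (descending): 5.6, 5.2, 5.2, 4.2, 4.2, 4.2
The 2 values of 5.2 occupy positions 2–3 → each gets rank 3.
The 3 values of 4.2 occupy positions 4–6 → each gets rank 6.
K has value 5.2 → rank 3.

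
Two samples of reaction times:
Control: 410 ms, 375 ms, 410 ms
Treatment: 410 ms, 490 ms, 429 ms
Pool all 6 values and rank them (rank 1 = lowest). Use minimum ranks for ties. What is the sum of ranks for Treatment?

Sorted (ascending): 375, 410, 410, 410, 429, 490
The 3 values of 410 occupy positions 2–4 → each gets rank 2.
Treatment values → pooled ranks: 410→2, 490→6, 429→5
Rank sum = 2 + 6 + 5 = 13

13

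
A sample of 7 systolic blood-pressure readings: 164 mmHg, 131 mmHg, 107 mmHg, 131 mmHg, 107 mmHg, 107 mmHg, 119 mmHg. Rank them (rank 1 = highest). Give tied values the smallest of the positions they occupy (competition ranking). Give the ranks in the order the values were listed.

1, 2, 5, 2, 5, 5, 4

Sorted (descending): 164, 131, 131, 119, 107, 107, 107
The 2 values of 131 occupy positions 2–3 → each gets rank 2.
The 3 values of 107 occupy positions 5–7 → each gets rank 5.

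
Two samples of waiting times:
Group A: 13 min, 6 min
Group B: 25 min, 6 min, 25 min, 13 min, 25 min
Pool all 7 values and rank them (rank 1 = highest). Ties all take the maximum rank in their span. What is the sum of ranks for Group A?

12

Sorted (descending): 25, 25, 25, 13, 13, 6, 6
The 3 values of 25 occupy positions 1–3 → each gets rank 3.
The 2 values of 13 occupy positions 4–5 → each gets rank 5.
The 2 values of 6 occupy positions 6–7 → each gets rank 7.
Group A values → pooled ranks: 13→5, 6→7
Rank sum = 5 + 7 = 12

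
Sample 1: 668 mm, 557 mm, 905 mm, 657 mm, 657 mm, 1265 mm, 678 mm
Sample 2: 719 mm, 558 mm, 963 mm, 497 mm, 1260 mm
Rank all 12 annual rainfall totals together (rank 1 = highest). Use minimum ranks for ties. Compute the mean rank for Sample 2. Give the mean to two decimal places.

Sorted (descending): 1265, 1260, 963, 905, 719, 678, 668, 657, 657, 558, 557, 497
The 2 values of 657 occupy positions 8–9 → each gets rank 8.
Sample 2 values → pooled ranks: 719→5, 558→10, 963→3, 497→12, 1260→2
Mean rank = (5 + 10 + 3 + 12 + 2) / 5 = 6.40

6.40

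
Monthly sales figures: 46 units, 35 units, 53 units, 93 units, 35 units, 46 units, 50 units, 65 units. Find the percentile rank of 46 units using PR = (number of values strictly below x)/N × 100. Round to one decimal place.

25.0

N = 8.
Strictly below 46: 2. Equal to 46: 2.
PR = 2/8 × 100 = 25.0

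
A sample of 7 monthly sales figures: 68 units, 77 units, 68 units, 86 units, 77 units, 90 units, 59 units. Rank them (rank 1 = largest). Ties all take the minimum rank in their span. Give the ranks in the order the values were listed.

5, 3, 5, 2, 3, 1, 7

Sorted (descending): 90, 86, 77, 77, 68, 68, 59
The 2 values of 77 occupy positions 3–4 → each gets rank 3.
The 2 values of 68 occupy positions 5–6 → each gets rank 5.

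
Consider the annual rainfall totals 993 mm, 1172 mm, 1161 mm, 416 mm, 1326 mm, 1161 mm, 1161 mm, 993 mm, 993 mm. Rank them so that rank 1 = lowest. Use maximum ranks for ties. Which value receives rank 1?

416

Sorted (ascending): 416, 993, 993, 993, 1161, 1161, 1161, 1172, 1326
The 3 values of 993 occupy positions 2–4 → each gets rank 4.
The 3 values of 1161 occupy positions 5–7 → each gets rank 7.
Rank 1 → value 416.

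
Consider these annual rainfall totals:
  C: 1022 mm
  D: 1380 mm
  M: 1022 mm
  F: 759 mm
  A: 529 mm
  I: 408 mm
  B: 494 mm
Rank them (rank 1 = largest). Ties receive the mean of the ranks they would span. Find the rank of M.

Sorted (descending): 1380, 1022, 1022, 759, 529, 494, 408
The 2 values of 1022 occupy positions 2–3 → average rank (2+3)/2 = 2.5.
M has value 1022 mm → rank 2.5.

2.5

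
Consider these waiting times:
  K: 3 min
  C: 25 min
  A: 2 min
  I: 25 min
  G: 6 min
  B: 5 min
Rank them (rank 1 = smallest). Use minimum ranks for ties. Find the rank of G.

Sorted (ascending): 2, 3, 5, 6, 25, 25
The 2 values of 25 occupy positions 5–6 → each gets rank 5.
G has value 6 min → rank 4.

4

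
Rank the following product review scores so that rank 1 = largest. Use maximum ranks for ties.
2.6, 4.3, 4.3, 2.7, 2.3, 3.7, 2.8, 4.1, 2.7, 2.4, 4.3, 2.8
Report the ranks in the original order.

10, 3, 3, 9, 12, 5, 7, 4, 9, 11, 3, 7

Sorted (descending): 4.3, 4.3, 4.3, 4.1, 3.7, 2.8, 2.8, 2.7, 2.7, 2.6, 2.4, 2.3
The 3 values of 4.3 occupy positions 1–3 → each gets rank 3.
The 2 values of 2.8 occupy positions 6–7 → each gets rank 7.
The 2 values of 2.7 occupy positions 8–9 → each gets rank 9.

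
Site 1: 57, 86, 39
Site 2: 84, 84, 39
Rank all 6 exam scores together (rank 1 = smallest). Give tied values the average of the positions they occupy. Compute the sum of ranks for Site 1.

10.5

Sorted (ascending): 39, 39, 57, 84, 84, 86
The 2 values of 39 occupy positions 1–2 → average rank (1+2)/2 = 1.5.
The 2 values of 84 occupy positions 4–5 → average rank (4+5)/2 = 4.5.
Site 1 values → pooled ranks: 57→3, 86→6, 39→1.5
Rank sum = 3 + 6 + 1.5 = 10.5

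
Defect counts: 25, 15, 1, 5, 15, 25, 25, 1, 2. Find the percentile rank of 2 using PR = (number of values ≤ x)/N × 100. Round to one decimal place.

N = 9.
Strictly below 2: 2. Equal to 2: 1.
PR = 3/9 × 100 = 33.3

33.3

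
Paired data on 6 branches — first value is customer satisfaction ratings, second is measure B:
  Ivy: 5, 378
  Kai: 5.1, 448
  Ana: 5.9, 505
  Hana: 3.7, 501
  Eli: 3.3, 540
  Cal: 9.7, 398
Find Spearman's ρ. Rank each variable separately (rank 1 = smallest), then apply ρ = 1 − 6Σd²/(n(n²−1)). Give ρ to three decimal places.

-0.429

Ranks of variable 1: 3, 4, 5, 2, 1, 6
Ranks of variable 2: 1, 3, 5, 4, 6, 2
d = r₁ − r₂: 2, 1, 0, -2, -5, 4
d²: 4, 1, 0, 4, 25, 16; Σd² = 50
ρ = 1 − 6·50/(6·35) = 1 − 300/210 = -0.429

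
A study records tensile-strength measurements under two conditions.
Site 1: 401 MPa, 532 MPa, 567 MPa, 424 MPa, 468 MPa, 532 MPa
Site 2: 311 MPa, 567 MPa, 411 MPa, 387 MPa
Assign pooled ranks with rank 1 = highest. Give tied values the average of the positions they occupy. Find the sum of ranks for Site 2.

27.5

Sorted (descending): 567, 567, 532, 532, 468, 424, 411, 401, 387, 311
The 2 values of 567 occupy positions 1–2 → average rank (1+2)/2 = 1.5.
The 2 values of 532 occupy positions 3–4 → average rank (3+4)/2 = 3.5.
Site 2 values → pooled ranks: 311→10, 567→1.5, 411→7, 387→9
Rank sum = 10 + 1.5 + 7 + 9 = 27.5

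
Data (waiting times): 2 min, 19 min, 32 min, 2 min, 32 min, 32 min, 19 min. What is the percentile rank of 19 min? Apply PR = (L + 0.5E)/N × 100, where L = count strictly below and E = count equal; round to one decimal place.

N = 7.
Strictly below 19: 2. Equal to 19: 2.
PR = (2 + 0.5·2)/7 × 100 = 42.9

42.9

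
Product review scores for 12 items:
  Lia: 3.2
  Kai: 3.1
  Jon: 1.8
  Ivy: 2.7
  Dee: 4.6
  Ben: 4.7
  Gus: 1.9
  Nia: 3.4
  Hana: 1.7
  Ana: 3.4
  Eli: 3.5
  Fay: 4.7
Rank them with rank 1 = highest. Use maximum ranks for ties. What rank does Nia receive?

Sorted (descending): 4.7, 4.7, 4.6, 3.5, 3.4, 3.4, 3.2, 3.1, 2.7, 1.9, 1.8, 1.7
The 2 values of 4.7 occupy positions 1–2 → each gets rank 2.
The 2 values of 3.4 occupy positions 5–6 → each gets rank 6.
Nia has value 3.4 → rank 6.

6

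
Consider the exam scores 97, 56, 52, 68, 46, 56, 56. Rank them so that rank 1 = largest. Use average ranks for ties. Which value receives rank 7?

Sorted (descending): 97, 68, 56, 56, 56, 52, 46
The 3 values of 56 occupy positions 3–5 → average rank 4.
Rank 7 → value 46.

46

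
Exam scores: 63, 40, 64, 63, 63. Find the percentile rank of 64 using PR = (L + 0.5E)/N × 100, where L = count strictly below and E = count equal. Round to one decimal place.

90.0

N = 5.
Strictly below 64: 4. Equal to 64: 1.
PR = (4 + 0.5·1)/5 × 100 = 90.0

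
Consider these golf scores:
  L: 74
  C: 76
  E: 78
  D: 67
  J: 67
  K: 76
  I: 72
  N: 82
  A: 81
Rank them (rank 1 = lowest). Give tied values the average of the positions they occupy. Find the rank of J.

1.5

Sorted (ascending): 67, 67, 72, 74, 76, 76, 78, 81, 82
The 2 values of 67 occupy positions 1–2 → average rank (1+2)/2 = 1.5.
The 2 values of 76 occupy positions 5–6 → average rank (5+6)/2 = 5.5.
J has value 67 → rank 1.5.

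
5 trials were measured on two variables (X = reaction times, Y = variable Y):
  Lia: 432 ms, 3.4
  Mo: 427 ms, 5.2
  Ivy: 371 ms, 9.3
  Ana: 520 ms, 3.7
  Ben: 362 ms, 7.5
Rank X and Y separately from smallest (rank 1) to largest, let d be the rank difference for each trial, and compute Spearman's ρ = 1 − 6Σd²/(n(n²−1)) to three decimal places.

Ranks of variable 1: 4, 3, 2, 5, 1
Ranks of variable 2: 1, 3, 5, 2, 4
d = r₁ − r₂: 3, 0, -3, 3, -3
d²: 9, 0, 9, 9, 9; Σd² = 36
ρ = 1 − 6·36/(5·24) = 1 − 216/120 = -0.800

-0.800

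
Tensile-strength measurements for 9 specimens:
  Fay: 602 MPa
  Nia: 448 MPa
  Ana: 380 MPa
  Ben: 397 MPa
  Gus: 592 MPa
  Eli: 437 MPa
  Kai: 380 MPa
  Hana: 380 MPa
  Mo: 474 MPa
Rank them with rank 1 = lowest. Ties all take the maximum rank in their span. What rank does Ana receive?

3

Sorted (ascending): 380, 380, 380, 397, 437, 448, 474, 592, 602
The 3 values of 380 occupy positions 1–3 → each gets rank 3.
Ana has value 380 MPa → rank 3.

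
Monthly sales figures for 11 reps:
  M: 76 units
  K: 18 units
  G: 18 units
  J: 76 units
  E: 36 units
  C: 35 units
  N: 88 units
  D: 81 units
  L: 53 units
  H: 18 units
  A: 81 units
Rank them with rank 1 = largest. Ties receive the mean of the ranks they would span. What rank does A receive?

2.5

Sorted (descending): 88, 81, 81, 76, 76, 53, 36, 35, 18, 18, 18
The 2 values of 81 occupy positions 2–3 → average rank (2+3)/2 = 2.5.
The 2 values of 76 occupy positions 4–5 → average rank (4+5)/2 = 4.5.
The 3 values of 18 occupy positions 9–11 → average rank 10.
A has value 81 units → rank 2.5.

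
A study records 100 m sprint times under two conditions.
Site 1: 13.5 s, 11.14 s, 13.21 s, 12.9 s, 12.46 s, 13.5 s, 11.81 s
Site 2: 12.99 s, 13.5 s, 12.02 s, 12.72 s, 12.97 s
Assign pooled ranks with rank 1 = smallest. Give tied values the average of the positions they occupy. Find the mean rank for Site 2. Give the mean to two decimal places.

Sorted (ascending): 11.14, 11.81, 12.02, 12.46, 12.72, 12.9, 12.97, 12.99, 13.21, 13.5, 13.5, 13.5
The 3 values of 13.5 occupy positions 10–12 → average rank 11.
Site 2 values → pooled ranks: 12.99→8, 13.5→11, 12.02→3, 12.72→5, 12.97→7
Mean rank = (8 + 11 + 3 + 5 + 7) / 5 = 6.80

6.80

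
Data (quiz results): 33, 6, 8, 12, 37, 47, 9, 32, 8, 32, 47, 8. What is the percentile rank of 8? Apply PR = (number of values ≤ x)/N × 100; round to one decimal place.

33.3

N = 12.
Strictly below 8: 1. Equal to 8: 3.
PR = 4/12 × 100 = 33.3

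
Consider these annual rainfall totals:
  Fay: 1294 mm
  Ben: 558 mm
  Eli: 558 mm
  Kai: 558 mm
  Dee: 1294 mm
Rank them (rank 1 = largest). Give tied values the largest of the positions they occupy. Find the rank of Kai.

5

Sorted (descending): 1294, 1294, 558, 558, 558
The 2 values of 1294 occupy positions 1–2 → each gets rank 2.
The 3 values of 558 occupy positions 3–5 → each gets rank 5.
Kai has value 558 mm → rank 5.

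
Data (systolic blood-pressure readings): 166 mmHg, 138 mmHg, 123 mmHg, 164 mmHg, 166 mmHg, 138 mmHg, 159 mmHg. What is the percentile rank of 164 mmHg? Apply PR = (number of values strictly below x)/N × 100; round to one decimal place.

N = 7.
Strictly below 164: 4. Equal to 164: 1.
PR = 4/7 × 100 = 57.1

57.1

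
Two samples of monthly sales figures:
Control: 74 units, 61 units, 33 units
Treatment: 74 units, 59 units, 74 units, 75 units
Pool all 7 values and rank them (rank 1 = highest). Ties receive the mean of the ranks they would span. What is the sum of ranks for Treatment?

Sorted (descending): 75, 74, 74, 74, 61, 59, 33
The 3 values of 74 occupy positions 2–4 → average rank 3.
Treatment values → pooled ranks: 74→3, 59→6, 74→3, 75→1
Rank sum = 3 + 6 + 3 + 1 = 13

13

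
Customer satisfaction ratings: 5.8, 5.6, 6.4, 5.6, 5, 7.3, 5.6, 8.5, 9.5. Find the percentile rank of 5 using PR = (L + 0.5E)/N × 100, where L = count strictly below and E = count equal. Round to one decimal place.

5.6

N = 9.
Strictly below 5: 0. Equal to 5: 1.
PR = (0 + 0.5·1)/9 × 100 = 5.6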